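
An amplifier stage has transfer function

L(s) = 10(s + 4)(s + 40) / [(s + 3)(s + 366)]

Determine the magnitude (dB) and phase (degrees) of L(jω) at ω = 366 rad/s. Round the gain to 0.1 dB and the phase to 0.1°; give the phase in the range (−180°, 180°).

At s = jω = j366:
zero (s+4): 4 + j366 → |·| = √(4²+366²) = √133972 ≈ 366.02, ∠ = arctan(366/4) ≈ 89.37°
zero (s+40): 40 + j366 → |·| = √(40²+366²) = √135556 ≈ 368.18, ∠ = arctan(366/40) ≈ 83.76°
pole (s+3): 3 + j366 → |·| = √(3²+366²) = √133965 ≈ 366.01, ∠ = arctan(366/3) ≈ 89.53°
pole (s+366): 366 + j366 → |·| = √(366²+366²) = √267912 ≈ 517.6, ∠ = arctan(366/366) ≈ 45.00°
|L| = 10 · 1.3476e+05 / 1.8945e+05 ≈ 7.1132
Gain = 20 log₁₀(7.1132) ≈ 17.04 dB
∠L = 173.13° − 134.53° = 38.60°

17.0 dB, 38.6°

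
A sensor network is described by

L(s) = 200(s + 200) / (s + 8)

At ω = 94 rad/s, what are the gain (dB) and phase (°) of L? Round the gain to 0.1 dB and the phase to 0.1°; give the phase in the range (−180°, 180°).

53.4 dB, -60.0°

At s = jω = j94:
zero (s+200): 200 + j94 → |·| = √(200²+94²) = √48836 ≈ 220.99, ∠ = arctan(94/200) ≈ 25.17°
pole (s+8): 8 + j94 → |·| = √(8²+94²) = √8900 ≈ 94.34, ∠ = arctan(94/8) ≈ 85.14°
|L| = 200 · 220.99 / 94.34 ≈ 468.5
Gain = 20 log₁₀(468.5) ≈ 53.41 dB
∠L = 25.17° − 85.14° = -59.97°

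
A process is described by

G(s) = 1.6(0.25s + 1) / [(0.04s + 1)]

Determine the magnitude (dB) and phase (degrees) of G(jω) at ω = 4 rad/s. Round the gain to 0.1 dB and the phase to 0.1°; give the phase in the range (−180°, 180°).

At ω = 4 rad/s:
zero (1 + j4·0.25) = 1 + j1 → |·| ≈ 1.4142, ∠ ≈ 45.00°
pole (1 + j4·0.04) = 1 + j0.16 → |·| ≈ 1.0127, ∠ ≈ 9.09°
|G| = 1.6 · 1.4142 / (1.0127) ≈ 2.2343
Gain = 20 log₁₀(2.2343) ≈ 6.98 dB
∠G = (45.00°) − (9.09°) = 35.91°

7.0 dB, 35.9°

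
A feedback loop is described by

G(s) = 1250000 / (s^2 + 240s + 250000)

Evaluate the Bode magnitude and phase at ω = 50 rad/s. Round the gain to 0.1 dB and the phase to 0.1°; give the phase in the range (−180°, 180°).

At s = jω = j50:
quadratic: (j50)² + 240·j50 + 250000 = 247500 + j12000 → |·| ≈ 2.4779e+05, ∠ ≈ 2.78°
|G| = 1250000 / 2.4779e+05 ≈ 5.0446
Gain = 20 log₁₀(5.0446) ≈ 14.06 dB
∠G = 0.00° − 2.78° = -2.78°

14.1 dB, -2.8°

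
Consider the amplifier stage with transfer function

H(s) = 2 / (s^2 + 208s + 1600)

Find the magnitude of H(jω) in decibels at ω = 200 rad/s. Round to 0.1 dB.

Substitute s = j200:
Numerator: 2 = 2 + j0
Denominator: (j200)^2 + 208(j200) + 1600 = -38400 + j41600
|N| = √(2² + 0²) ≈ 2, ∠N ≈ 0.00°
|D| = √(38400² + 41600²) ≈ 56614, ∠D ≈ 132.71°
|H| = 2 / 56614 ≈ 3.5327e-05
Gain = 20 log₁₀(3.5327e-05) ≈ -89.04 dB

-89.0 dB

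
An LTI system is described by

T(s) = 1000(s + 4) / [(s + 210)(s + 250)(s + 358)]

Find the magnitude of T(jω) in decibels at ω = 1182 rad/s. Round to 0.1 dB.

-63.6 dB

At s = jω = j1182:
zero (s+4): 4 + j1182 → |·| = √(4²+1182²) = √1397140 ≈ 1182, ∠ = arctan(1182/4) ≈ 89.81°
pole (s+210): 210 + j1182 → |·| = √(210²+1182²) = √1441224 ≈ 1200.5, ∠ = arctan(1182/210) ≈ 79.93°
pole (s+250): 250 + j1182 → |·| = √(250²+1182²) = √1459624 ≈ 1208.1, ∠ = arctan(1182/250) ≈ 78.06°
pole (s+358): 358 + j1182 → |·| = √(358²+1182²) = √1525288 ≈ 1235, ∠ = arctan(1182/358) ≈ 73.15°
|T| = 1000 · 1182 / 1.7912e+09 ≈ 0.00065989
Gain = 20 log₁₀(0.00065989) ≈ -63.61 dB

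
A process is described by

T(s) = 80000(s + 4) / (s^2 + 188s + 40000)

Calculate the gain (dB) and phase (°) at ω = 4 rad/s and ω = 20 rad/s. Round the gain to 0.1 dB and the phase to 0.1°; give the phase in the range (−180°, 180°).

At s = jω = j4:
zero (s+4): 4 + j4 → |·| = √(4²+4²) = √32 ≈ 5.6569, ∠ = arctan(4/4) ≈ 45.00°
quadratic: (j4)² + 188·j4 + 40000 = 39984 + j752 → |·| ≈ 39991, ∠ ≈ 1.08°
|T| = 80000 · 5.6569 / 39991 ≈ 11.316
Gain = 20 log₁₀(11.316) ≈ 21.07 dB
∠T = 45.00° − 1.08° = 43.92°

At s = jω = j20:
zero (s+4): 4 + j20 → |·| = √(4²+20²) = √416 ≈ 20.396, ∠ = arctan(20/4) ≈ 78.69°
quadratic: (j20)² + 188·j20 + 40000 = 39600 + j3760 → |·| ≈ 39778, ∠ ≈ 5.42°
|T| = 80000 · 20.396 / 39778 ≈ 41.02
Gain = 20 log₁₀(41.02) ≈ 32.26 dB
∠T = 78.69° − 5.42° = 73.27°

ω = 4: 21.1 dB, 43.9°; ω = 20: 32.3 dB, 73.3°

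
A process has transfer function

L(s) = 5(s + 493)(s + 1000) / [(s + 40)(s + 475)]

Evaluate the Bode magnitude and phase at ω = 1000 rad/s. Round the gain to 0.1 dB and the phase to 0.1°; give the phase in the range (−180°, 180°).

17.0 dB, -43.5°

At s = jω = j1000:
zero (s+493): 493 + j1000 → |·| = √(493²+1000²) = √1243049 ≈ 1114.9, ∠ = arctan(1000/493) ≈ 63.76°
zero (s+1000): 1000 + j1000 → |·| = √(1000²+1000²) = √2000000 ≈ 1414.2, ∠ = arctan(1000/1000) ≈ 45.00°
pole (s+40): 40 + j1000 → |·| = √(40²+1000²) = √1001600 ≈ 1000.8, ∠ = arctan(1000/40) ≈ 87.71°
pole (s+475): 475 + j1000 → |·| = √(475²+1000²) = √1225625 ≈ 1107.1, ∠ = arctan(1000/475) ≈ 64.59°
|L| = 5 · 1.5767e+06 / 1.108e+06 ≈ 7.1151
Gain = 20 log₁₀(7.1151) ≈ 17.04 dB
∠L = 108.76° − 152.30° = -43.54°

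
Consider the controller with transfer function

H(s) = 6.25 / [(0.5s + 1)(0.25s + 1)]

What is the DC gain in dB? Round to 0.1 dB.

H(0) = 6.25 · 1 / 1 = 6.25
20 log₁₀(6.25) ≈ 15.92 dB

15.9 dB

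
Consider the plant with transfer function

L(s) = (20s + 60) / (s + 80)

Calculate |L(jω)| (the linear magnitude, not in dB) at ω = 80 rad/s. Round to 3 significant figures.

Substitute s = j80:
Numerator: 20(j80) + 60 = 60 + j1600
Denominator: (j80) + 80 = 80 + j80
|N| = √(60² + 1600²) ≈ 1601.1, ∠N ≈ 87.85°
|D| = √(80² + 80²) ≈ 113.14, ∠D ≈ 45.00°
|L| = 1601.1 / 113.14 ≈ 14.151

14.2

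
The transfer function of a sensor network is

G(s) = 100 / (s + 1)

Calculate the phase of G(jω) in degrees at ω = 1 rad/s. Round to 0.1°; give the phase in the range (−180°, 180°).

At s = jω = j1:
pole (s+1): 1 + j1 → |·| = √(1²+1²) = √2 ≈ 1.4142, ∠ = arctan(1/1) ≈ 45.00°
∠G = 0.00° − 45.00° = -45.00°

-45.0°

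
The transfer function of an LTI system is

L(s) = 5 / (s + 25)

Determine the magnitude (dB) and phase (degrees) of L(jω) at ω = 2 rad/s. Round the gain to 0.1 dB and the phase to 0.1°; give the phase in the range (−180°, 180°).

-14.0 dB, -4.6°

At s = jω = j2:
pole (s+25): 25 + j2 → |·| = √(25²+2²) = √629 ≈ 25.08, ∠ = arctan(2/25) ≈ 4.57°
|L| = 5 / 25.08 ≈ 0.19936
Gain = 20 log₁₀(0.19936) ≈ -14.01 dB
∠L = 0.00° − 4.57° = -4.57°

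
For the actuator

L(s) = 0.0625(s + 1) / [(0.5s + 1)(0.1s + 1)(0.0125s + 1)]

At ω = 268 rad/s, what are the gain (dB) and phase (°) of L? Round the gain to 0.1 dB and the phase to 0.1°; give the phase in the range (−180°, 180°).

At ω = 268 rad/s:
zero (1 + j268·1) = 1 + j268 → |·| ≈ 268, ∠ ≈ 89.79°
pole (1 + j268·0.5) = 1 + j134 → |·| ≈ 134, ∠ ≈ 89.57°
pole (1 + j268·0.1) = 1 + j26.8 → |·| ≈ 26.819, ∠ ≈ 87.86°
pole (1 + j268·0.0125) = 1 + j3.35 → |·| ≈ 3.4961, ∠ ≈ 73.38°
|L| = 0.0625 · 268 / (134 · 26.819 · 3.4961) ≈ 0.0013332
Gain = 20 log₁₀(0.0013332) ≈ -57.50 dB
∠L = (89.79°) − (89.57° + 87.86° + 73.38°) = -161.02°

-57.5 dB, -161.0°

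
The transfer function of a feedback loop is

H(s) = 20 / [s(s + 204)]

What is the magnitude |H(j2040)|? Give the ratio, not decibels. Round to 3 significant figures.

4.78e-06

At s = jω = j2040:
pole (s+204): 204 + j2040 → |·| = √(204²+2040²) = √4203216 ≈ 2050.2, ∠ = arctan(2040/204) ≈ 84.29°
pole at origin: |s| = 2040, ∠ = 90.00° (in denominator)
|H| = 20 / 4.1824e+06 ≈ 4.7819e-06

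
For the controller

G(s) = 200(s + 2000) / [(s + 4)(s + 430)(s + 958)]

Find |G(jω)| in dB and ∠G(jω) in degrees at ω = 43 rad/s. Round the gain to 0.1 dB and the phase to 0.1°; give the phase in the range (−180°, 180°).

At s = jω = j43:
zero (s+2000): 2000 + j43 → |·| = √(2000²+43²) = √4001849 ≈ 2000.5, ∠ = arctan(43/2000) ≈ 1.23°
pole (s+4): 4 + j43 → |·| = √(4²+43²) = √1865 ≈ 43.186, ∠ = arctan(43/4) ≈ 84.69°
pole (s+430): 430 + j43 → |·| = √(430²+43²) = √186749 ≈ 432.14, ∠ = arctan(43/430) ≈ 5.71°
pole (s+958): 958 + j43 → |·| = √(958²+43²) = √919613 ≈ 958.96, ∠ = arctan(43/958) ≈ 2.57°
|G| = 200 · 2000.5 / 1.7896e+07 ≈ 0.022357
Gain = 20 log₁₀(0.022357) ≈ -33.01 dB
∠G = 1.23° − 92.97° = -91.74°

-33.0 dB, -91.7°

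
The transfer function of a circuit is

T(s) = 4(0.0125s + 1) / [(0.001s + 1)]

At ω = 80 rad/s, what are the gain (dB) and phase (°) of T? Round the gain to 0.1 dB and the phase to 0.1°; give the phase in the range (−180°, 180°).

At ω = 80 rad/s:
zero (1 + j80·0.0125) = 1 + j1 → |·| ≈ 1.4142, ∠ ≈ 45.00°
pole (1 + j80·0.001) = 1 + j0.08 → |·| ≈ 1.0032, ∠ ≈ 4.57°
|T| = 4 · 1.4142 / (1.0032) ≈ 5.6388
Gain = 20 log₁₀(5.6388) ≈ 15.02 dB
∠T = (45.00°) − (4.57°) = 40.43°

15.0 dB, 40.4°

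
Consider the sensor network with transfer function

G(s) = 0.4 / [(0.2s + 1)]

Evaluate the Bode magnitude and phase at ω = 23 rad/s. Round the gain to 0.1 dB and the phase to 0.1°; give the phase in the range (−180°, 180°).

-21.4 dB, -77.7°

At ω = 23 rad/s:
pole (1 + j23·0.2) = 1 + j4.6 → |·| ≈ 4.7074, ∠ ≈ 77.74°
|G| = 0.4 · 1 / (4.7074) ≈ 0.084973
Gain = 20 log₁₀(0.084973) ≈ -21.41 dB
∠G = (0°) − (77.74°) = -77.74°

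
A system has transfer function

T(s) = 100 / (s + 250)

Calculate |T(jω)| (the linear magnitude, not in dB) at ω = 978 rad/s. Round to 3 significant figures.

0.0991

At s = jω = j978:
pole (s+250): 250 + j978 → |·| = √(250²+978²) = √1018984 ≈ 1009.4, ∠ = arctan(978/250) ≈ 75.66°
|T| = 100 / 1009.4 ≈ 0.099069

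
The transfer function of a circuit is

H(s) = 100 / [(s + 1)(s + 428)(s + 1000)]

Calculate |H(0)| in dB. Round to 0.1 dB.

H(0) = 100 / (1·428·1000) ≈ 0.00023364
20 log₁₀(0.00023364) ≈ -72.63 dB

-72.6 dB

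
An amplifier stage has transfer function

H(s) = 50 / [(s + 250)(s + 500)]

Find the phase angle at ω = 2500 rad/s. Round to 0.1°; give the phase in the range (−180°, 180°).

At s = jω = j2500:
pole (s+250): 250 + j2500 → |·| = √(250²+2500²) = √6312500 ≈ 2512.5, ∠ = arctan(2500/250) ≈ 84.29°
pole (s+500): 500 + j2500 → |·| = √(500²+2500²) = √6500000 ≈ 2549.5, ∠ = arctan(2500/500) ≈ 78.69°
∠H = 0.00° − 162.98° = -162.98°

-163.0°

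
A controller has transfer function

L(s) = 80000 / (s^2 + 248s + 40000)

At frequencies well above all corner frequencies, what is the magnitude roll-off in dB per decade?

Each pole contributes −20 dB/decade at high frequency; each zero contributes +20 dB/decade.
Net: 0 zero(s) − 2 pole(s) → -40 dB/decade.

-40 dB/decade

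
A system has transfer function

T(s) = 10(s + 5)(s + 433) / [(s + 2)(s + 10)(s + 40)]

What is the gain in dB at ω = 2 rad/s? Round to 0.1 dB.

At s = jω = j2:
zero (s+5): 5 + j2 → |·| = √(5²+2²) = √29 ≈ 5.3852, ∠ = arctan(2/5) ≈ 21.80°
zero (s+433): 433 + j2 → |·| = √(433²+2²) = √187493 ≈ 433, ∠ = arctan(2/433) ≈ 0.26°
pole (s+2): 2 + j2 → |·| = √(2²+2²) = √8 ≈ 2.8284, ∠ = arctan(2/2) ≈ 45.00°
pole (s+10): 10 + j2 → |·| = √(10²+2²) = √104 ≈ 10.198, ∠ = arctan(2/10) ≈ 11.31°
pole (s+40): 40 + j2 → |·| = √(40²+2²) = √1604 ≈ 40.05, ∠ = arctan(2/40) ≈ 2.86°
|T| = 10 · 2331.8 / 1155.2 ≈ 20.185
Gain = 20 log₁₀(20.185) ≈ 26.10 dB

26.1 dB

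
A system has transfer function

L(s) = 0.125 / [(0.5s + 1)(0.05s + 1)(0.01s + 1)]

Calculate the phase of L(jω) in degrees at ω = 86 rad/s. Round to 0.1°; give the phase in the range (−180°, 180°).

At ω = 86 rad/s:
pole (1 + j86·0.5) = 1 + j43 → |·| ≈ 43.012, ∠ ≈ 88.67°
pole (1 + j86·0.05) = 1 + j4.3 → |·| ≈ 4.4147, ∠ ≈ 76.91°
pole (1 + j86·0.01) = 1 + j0.86 → |·| ≈ 1.3189, ∠ ≈ 40.70°
∠L = (0°) − (88.67° + 76.91° + 40.70°) = -206.28° ≡ 153.72° (principal value)

153.7°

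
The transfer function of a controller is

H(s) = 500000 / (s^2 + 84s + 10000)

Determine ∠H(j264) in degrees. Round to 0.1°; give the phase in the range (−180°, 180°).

-159.6°

At s = jω = j264:
quadratic: (j264)² + 84·j264 + 10000 = -59696 + j22176 → |·| ≈ 63682, ∠ ≈ 159.62°
∠H = 0.00° − 159.62° = -159.62°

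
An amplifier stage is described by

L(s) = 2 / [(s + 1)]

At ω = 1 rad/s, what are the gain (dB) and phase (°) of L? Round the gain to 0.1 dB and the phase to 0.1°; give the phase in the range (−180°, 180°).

3.0 dB, -45.0°

At ω = 1 rad/s:
pole (1 + j1·1) = 1 + j1 → |·| ≈ 1.4142, ∠ ≈ 45.00°
|L| = 2 · 1 / (1.4142) ≈ 1.4142
Gain = 20 log₁₀(1.4142) ≈ 3.01 dB
∠L = (0°) − (45.00°) = -45.00°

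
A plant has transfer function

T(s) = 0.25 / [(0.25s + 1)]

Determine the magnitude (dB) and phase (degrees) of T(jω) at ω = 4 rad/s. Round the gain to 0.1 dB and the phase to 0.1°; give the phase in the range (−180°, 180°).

At ω = 4 rad/s:
pole (1 + j4·0.25) = 1 + j1 → |·| ≈ 1.4142, ∠ ≈ 45.00°
|T| = 0.25 · 1 / (1.4142) ≈ 0.17678
Gain = 20 log₁₀(0.17678) ≈ -15.05 dB
∠T = (0°) − (45.00°) = -45.00°

-15.1 dB, -45.0°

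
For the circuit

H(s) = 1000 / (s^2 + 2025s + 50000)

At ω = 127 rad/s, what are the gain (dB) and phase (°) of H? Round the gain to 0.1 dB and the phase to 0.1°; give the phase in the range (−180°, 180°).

Substitute s = j127:
Numerator: 1000 = 1000 + j0
Denominator: (j127)^2 + 2025(j127) + 50000 = 33871 + j257175
|N| = √(1000² + 0²) ≈ 1000, ∠N ≈ 0.00°
|D| = √(33871² + 257175²) ≈ 2.594e+05, ∠D ≈ 82.50°
|H| = 1000 / 2.594e+05 ≈ 0.0038551
Gain = 20 log₁₀(0.0038551) ≈ -48.28 dB
∠H = 0.00° − 82.50° = -82.50°

-48.3 dB, -82.5°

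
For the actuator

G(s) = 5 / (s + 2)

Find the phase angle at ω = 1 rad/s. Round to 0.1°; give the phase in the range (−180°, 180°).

Substitute s = j1:
Numerator: 5 = 5 + j0
Denominator: (j1) + 2 = 2 + j1
|N| = √(5² + 0²) ≈ 5, ∠N ≈ 0.00°
|D| = √(2² + 1²) ≈ 2.2361, ∠D ≈ 26.57°
∠G = 0.00° − 26.57° = -26.57°

-26.6°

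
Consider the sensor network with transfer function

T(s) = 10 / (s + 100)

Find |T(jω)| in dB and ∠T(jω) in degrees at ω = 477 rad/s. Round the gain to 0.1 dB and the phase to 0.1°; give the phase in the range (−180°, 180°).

Substitute s = j477:
Numerator: 10 = 10 + j0
Denominator: (j477) + 100 = 100 + j477
|N| = √(10² + 0²) ≈ 10, ∠N ≈ 0.00°
|D| = √(100² + 477²) ≈ 487.37, ∠D ≈ 78.16°
|T| = 10 / 487.37 ≈ 0.020518
Gain = 20 log₁₀(0.020518) ≈ -33.76 dB
∠T = 0.00° − 78.16° = -78.16°

-33.8 dB, -78.2°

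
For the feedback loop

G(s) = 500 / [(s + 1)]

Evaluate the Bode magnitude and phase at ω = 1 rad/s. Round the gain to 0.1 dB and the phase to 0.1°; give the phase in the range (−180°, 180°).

At ω = 1 rad/s:
pole (1 + j1·1) = 1 + j1 → |·| ≈ 1.4142, ∠ ≈ 45.00°
|G| = 500 · 1 / (1.4142) ≈ 353.56
Gain = 20 log₁₀(353.56) ≈ 50.97 dB
∠G = (0°) − (45.00°) = -45.00°

51.0 dB, -45.0°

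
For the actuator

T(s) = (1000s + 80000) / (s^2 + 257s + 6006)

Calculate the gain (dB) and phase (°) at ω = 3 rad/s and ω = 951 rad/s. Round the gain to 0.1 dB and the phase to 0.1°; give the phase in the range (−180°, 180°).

Substitute s = j3:
Numerator: 1000(j3) + 80000 = 80000 + j3000
Denominator: (j3)^2 + 257(j3) + 6006 = 5997 + j771
|N| = √(80000² + 3000²) ≈ 80056, ∠N ≈ 2.15°
|D| = √(5997² + 771²) ≈ 6046.4, ∠D ≈ 7.33°
|T| = 80056 / 6046.4 ≈ 13.24
Gain = 20 log₁₀(13.24) ≈ 22.44 dB
∠T = 2.15° − 7.33° = -5.18°

Substitute s = j951:
Numerator: 1000(j951) + 80000 = 80000 + j951000
Denominator: (j951)^2 + 257(j951) + 6006 = -898395 + j244407
|N| = √(80000² + 951000²) ≈ 9.5436e+05, ∠N ≈ 85.19°
|D| = √(898395² + 244407²) ≈ 9.3105e+05, ∠D ≈ 164.78°
|T| = 9.5436e+05 / 9.3105e+05 ≈ 1.025
Gain = 20 log₁₀(1.025) ≈ 0.21 dB
∠T = 85.19° − 164.78° = -79.59°

ω = 3: 22.4 dB, -5.2°; ω = 951: 0.2 dB, -79.6°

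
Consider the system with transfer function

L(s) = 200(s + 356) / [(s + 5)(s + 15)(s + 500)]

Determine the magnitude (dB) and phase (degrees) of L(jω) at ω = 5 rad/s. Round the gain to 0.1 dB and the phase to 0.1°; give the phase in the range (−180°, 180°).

2.1 dB, -63.2°

At s = jω = j5:
zero (s+356): 356 + j5 → |·| = √(356²+5²) = √126761 ≈ 356.04, ∠ = arctan(5/356) ≈ 0.80°
pole (s+5): 5 + j5 → |·| = √(5²+5²) = √50 ≈ 7.0711, ∠ = arctan(5/5) ≈ 45.00°
pole (s+15): 15 + j5 → |·| = √(15²+5²) = √250 ≈ 15.811, ∠ = arctan(5/15) ≈ 18.43°
pole (s+500): 500 + j5 → |·| = √(500²+5²) = √250025 ≈ 500.02, ∠ = arctan(5/500) ≈ 0.57°
|L| = 200 · 356.04 / 55903 ≈ 1.2738
Gain = 20 log₁₀(1.2738) ≈ 2.10 dB
∠L = 0.80° − 64.00° = -63.20°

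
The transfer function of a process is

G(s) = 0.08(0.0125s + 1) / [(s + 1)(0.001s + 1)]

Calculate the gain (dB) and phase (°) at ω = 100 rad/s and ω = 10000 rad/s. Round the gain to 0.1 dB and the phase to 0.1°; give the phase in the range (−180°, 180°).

At ω = 100 rad/s:
zero (1 + j100·0.0125) = 1 + j1.25 → |·| ≈ 1.6008, ∠ ≈ 51.34°
pole (1 + j100·1) = 1 + j100 → |·| ≈ 100, ∠ ≈ 89.43°
pole (1 + j100·0.001) = 1 + j0.1 → |·| ≈ 1.005, ∠ ≈ 5.71°
|G| = 0.08 · 1.6008 / (100 · 1.005) ≈ 0.0012743
Gain = 20 log₁₀(0.0012743) ≈ -57.89 dB
∠G = (51.34°) − (89.43° + 5.71°) = -43.80°

At ω = 10000 rad/s:
zero (1 + j10000·0.0125) = 1 + j125 → |·| ≈ 125, ∠ ≈ 89.54°
pole (1 + j10000·1) = 1 + j10000 → |·| ≈ 10000, ∠ ≈ 89.99°
pole (1 + j10000·0.001) = 1 + j10 → |·| ≈ 10.05, ∠ ≈ 84.29°
|G| = 0.08 · 125 / (10000 · 10.05) ≈ 9.9502e-05
Gain = 20 log₁₀(9.9502e-05) ≈ -80.04 dB
∠G = (89.54°) − (89.99° + 84.29°) = -84.74°

ω = 100: -57.9 dB, -43.8°; ω = 10000: -80.0 dB, -84.7°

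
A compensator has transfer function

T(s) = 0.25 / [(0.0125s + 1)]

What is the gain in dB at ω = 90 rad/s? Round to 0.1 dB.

-15.6 dB

At ω = 90 rad/s:
pole (1 + j90·0.0125) = 1 + j1.125 → |·| ≈ 1.5052, ∠ ≈ 48.37°
|T| = 0.25 · 1 / (1.5052) ≈ 0.16609
Gain = 20 log₁₀(0.16609) ≈ -15.59 dB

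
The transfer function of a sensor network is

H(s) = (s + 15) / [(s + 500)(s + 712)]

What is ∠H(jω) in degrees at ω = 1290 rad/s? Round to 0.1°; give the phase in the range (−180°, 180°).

-40.6°

At s = jω = j1290:
zero (s+15): 15 + j1290 → |·| = √(15²+1290²) = √1664325 ≈ 1290.1, ∠ = arctan(1290/15) ≈ 89.33°
pole (s+500): 500 + j1290 → |·| = √(500²+1290²) = √1914100 ≈ 1383.5, ∠ = arctan(1290/500) ≈ 68.81°
pole (s+712): 712 + j1290 → |·| = √(712²+1290²) = √2171044 ≈ 1473.4, ∠ = arctan(1290/712) ≈ 61.10°
∠H = 89.33° − 129.91° = -40.58°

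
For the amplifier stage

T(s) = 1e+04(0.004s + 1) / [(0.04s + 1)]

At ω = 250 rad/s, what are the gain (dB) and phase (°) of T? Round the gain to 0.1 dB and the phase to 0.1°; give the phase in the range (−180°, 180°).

At ω = 250 rad/s:
zero (1 + j250·0.004) = 1 + j1 → |·| ≈ 1.4142, ∠ ≈ 45.00°
pole (1 + j250·0.04) = 1 + j10 → |·| ≈ 10.05, ∠ ≈ 84.29°
|T| = 1e+04 · 1.4142 / (10.05) ≈ 1407.2
Gain = 20 log₁₀(1407.2) ≈ 62.97 dB
∠T = (45.00°) − (84.29°) = -39.29°

63.0 dB, -39.3°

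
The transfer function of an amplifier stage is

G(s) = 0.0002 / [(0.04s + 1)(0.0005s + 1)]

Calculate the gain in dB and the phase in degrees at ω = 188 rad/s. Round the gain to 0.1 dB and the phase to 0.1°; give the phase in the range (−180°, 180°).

At ω = 188 rad/s:
pole (1 + j188·0.04) = 1 + j7.52 → |·| ≈ 7.5862, ∠ ≈ 82.43°
pole (1 + j188·0.0005) = 1 + j0.094 → |·| ≈ 1.0044, ∠ ≈ 5.37°
|G| = 0.0002 · 1 / (7.5862 · 1.0044) ≈ 2.6248e-05
Gain = 20 log₁₀(2.6248e-05) ≈ -91.62 dB
∠G = (0°) − (82.43° + 5.37°) = -87.80°

-91.6 dB, -87.8°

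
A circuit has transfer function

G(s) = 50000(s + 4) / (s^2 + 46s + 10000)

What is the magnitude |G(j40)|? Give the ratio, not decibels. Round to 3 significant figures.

234

At s = jω = j40:
zero (s+4): 4 + j40 → |·| = √(4²+40²) = √1616 ≈ 40.2, ∠ = arctan(40/4) ≈ 84.29°
quadratic: (j40)² + 46·j40 + 10000 = 8400 + j1840 → |·| ≈ 8599.2, ∠ ≈ 12.36°
|G| = 50000 · 40.2 / 8599.2 ≈ 233.74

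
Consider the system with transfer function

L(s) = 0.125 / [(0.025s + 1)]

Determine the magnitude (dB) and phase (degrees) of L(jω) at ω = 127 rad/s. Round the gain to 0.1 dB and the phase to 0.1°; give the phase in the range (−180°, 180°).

-28.5 dB, -72.5°

At ω = 127 rad/s:
pole (1 + j127·0.025) = 1 + j3.175 → |·| ≈ 3.3288, ∠ ≈ 72.52°
|L| = 0.125 · 1 / (3.3288) ≈ 0.037551
Gain = 20 log₁₀(0.037551) ≈ -28.51 dB
∠L = (0°) − (72.52°) = -72.52°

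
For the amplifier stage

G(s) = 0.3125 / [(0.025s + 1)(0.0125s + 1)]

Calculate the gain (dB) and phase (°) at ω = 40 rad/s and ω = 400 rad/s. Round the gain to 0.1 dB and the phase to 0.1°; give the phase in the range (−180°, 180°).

ω = 40: -14.1 dB, -71.6°; ω = 400: -44.3 dB, -163.0°

At ω = 40 rad/s:
pole (1 + j40·0.025) = 1 + j1 → |·| ≈ 1.4142, ∠ ≈ 45.00°
pole (1 + j40·0.0125) = 1 + j0.5 → |·| ≈ 1.118, ∠ ≈ 26.57°
|G| = 0.3125 · 1 / (1.4142 · 1.118) ≈ 0.19765
Gain = 20 log₁₀(0.19765) ≈ -14.08 dB
∠G = (0°) − (45.00° + 26.57°) = -71.57°

At ω = 400 rad/s:
pole (1 + j400·0.025) = 1 + j10 → |·| ≈ 10.05, ∠ ≈ 84.29°
pole (1 + j400·0.0125) = 1 + j5 → |·| ≈ 5.099, ∠ ≈ 78.69°
|G| = 0.3125 · 1 / (10.05 · 5.099) ≈ 0.0060982
Gain = 20 log₁₀(0.0060982) ≈ -44.30 dB
∠G = (0°) − (84.29° + 78.69°) = -162.98°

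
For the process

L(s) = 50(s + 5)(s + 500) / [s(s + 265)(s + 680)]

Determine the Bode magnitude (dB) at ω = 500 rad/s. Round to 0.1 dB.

At s = jω = j500:
zero (s+5): 5 + j500 → |·| = √(5²+500²) = √250025 ≈ 500.02, ∠ = arctan(500/5) ≈ 89.43°
zero (s+500): 500 + j500 → |·| = √(500²+500²) = √500000 ≈ 707.11, ∠ = arctan(500/500) ≈ 45.00°
pole (s+265): 265 + j500 → |·| = √(265²+500²) = √320225 ≈ 565.88, ∠ = arctan(500/265) ≈ 62.08°
pole (s+680): 680 + j500 → |·| = √(680²+500²) = √712400 ≈ 844.04, ∠ = arctan(500/680) ≈ 36.33°
pole at origin: |s| = 500, ∠ = 90.00° (in denominator)
|L| = 50 · 3.5357e+05 / 2.3881e+08 ≈ 0.074027
Gain = 20 log₁₀(0.074027) ≈ -22.61 dB

-22.6 dB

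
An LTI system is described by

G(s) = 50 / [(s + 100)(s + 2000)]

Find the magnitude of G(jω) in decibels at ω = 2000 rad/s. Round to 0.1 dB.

At s = jω = j2000:
pole (s+100): 100 + j2000 → |·| = √(100²+2000²) = √4010000 ≈ 2002.5, ∠ = arctan(2000/100) ≈ 87.14°
pole (s+2000): 2000 + j2000 → |·| = √(2000²+2000²) = √8000000 ≈ 2828.4, ∠ = arctan(2000/2000) ≈ 45.00°
|G| = 50 / 5.6639e+06 ≈ 8.8278e-06
Gain = 20 log₁₀(8.8278e-06) ≈ -101.08 dB

-101.1 dB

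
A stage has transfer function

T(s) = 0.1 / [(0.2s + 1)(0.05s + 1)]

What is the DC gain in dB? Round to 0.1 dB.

-20.0 dB

T(0) = 0.1 · 1 / 1 = 0.1
20 log₁₀(0.1) ≈ -20.00 dB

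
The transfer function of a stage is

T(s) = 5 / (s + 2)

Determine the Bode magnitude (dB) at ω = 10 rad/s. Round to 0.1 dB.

Substitute s = j10:
Numerator: 5 = 5 + j0
Denominator: (j10) + 2 = 2 + j10
|N| = √(5² + 0²) ≈ 5, ∠N ≈ 0.00°
|D| = √(2² + 10²) ≈ 10.198, ∠D ≈ 78.69°
|T| = 5 / 10.198 ≈ 0.49029
Gain = 20 log₁₀(0.49029) ≈ -6.19 dB

-6.2 dB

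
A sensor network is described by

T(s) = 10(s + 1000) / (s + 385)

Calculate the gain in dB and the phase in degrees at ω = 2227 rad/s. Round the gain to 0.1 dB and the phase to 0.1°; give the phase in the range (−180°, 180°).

At s = jω = j2227:
zero (s+1000): 1000 + j2227 → |·| = √(1000²+2227²) = √5959529 ≈ 2441.2, ∠ = arctan(2227/1000) ≈ 65.82°
pole (s+385): 385 + j2227 → |·| = √(385²+2227²) = √5107754 ≈ 2260, ∠ = arctan(2227/385) ≈ 80.19°
|T| = 10 · 2441.2 / 2260 ≈ 10.802
Gain = 20 log₁₀(10.802) ≈ 20.67 dB
∠T = 65.82° − 80.19° = -14.37°

20.7 dB, -14.4°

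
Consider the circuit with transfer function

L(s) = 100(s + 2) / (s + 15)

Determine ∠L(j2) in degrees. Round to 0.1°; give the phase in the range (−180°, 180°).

37.4°

At s = jω = j2:
zero (s+2): 2 + j2 → |·| = √(2²+2²) = √8 ≈ 2.8284, ∠ = arctan(2/2) ≈ 45.00°
pole (s+15): 15 + j2 → |·| = √(15²+2²) = √229 ≈ 15.133, ∠ = arctan(2/15) ≈ 7.59°
∠L = 45.00° − 7.59° = 37.41°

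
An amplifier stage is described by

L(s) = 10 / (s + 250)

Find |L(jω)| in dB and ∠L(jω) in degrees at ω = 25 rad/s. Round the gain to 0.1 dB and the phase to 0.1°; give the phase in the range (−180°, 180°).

-28.0 dB, -5.7°

Substitute s = j25:
Numerator: 10 = 10 + j0
Denominator: (j25) + 250 = 250 + j25
|N| = √(10² + 0²) ≈ 10, ∠N ≈ 0.00°
|D| = √(250² + 25²) ≈ 251.25, ∠D ≈ 5.71°
|L| = 10 / 251.25 ≈ 0.039801
Gain = 20 log₁₀(0.039801) ≈ -28.00 dB
∠L = 0.00° − 5.71° = -5.71°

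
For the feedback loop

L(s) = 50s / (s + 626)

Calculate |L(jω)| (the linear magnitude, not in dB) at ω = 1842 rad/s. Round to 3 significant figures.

47.3

At s = jω = j1842:
zero at origin: s = j1842 → |·| = 1842, ∠ = 90.00°
pole (s+626): 626 + j1842 → |·| = √(626²+1842²) = √3784840 ≈ 1945.5, ∠ = arctan(1842/626) ≈ 71.23°
|L| = 50 · 1842 / 1945.5 ≈ 47.34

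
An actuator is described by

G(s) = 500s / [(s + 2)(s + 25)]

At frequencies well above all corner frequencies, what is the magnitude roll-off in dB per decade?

-20 dB/decade

Each pole contributes −20 dB/decade at high frequency; each zero contributes +20 dB/decade.
Net: 1 zero(s) − 2 pole(s) → -20 dB/decade.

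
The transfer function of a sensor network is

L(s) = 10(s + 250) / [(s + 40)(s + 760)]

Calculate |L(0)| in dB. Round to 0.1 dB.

L(0) = 10·250 / (40·760) ≈ 0.082237
20 log₁₀(0.082237) ≈ -21.70 dB

-21.7 dB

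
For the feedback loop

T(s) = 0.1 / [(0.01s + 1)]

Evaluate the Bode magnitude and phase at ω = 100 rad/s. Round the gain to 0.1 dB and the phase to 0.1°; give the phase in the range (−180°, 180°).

-23.0 dB, -45.0°

At ω = 100 rad/s:
pole (1 + j100·0.01) = 1 + j1 → |·| ≈ 1.4142, ∠ ≈ 45.00°
|T| = 0.1 · 1 / (1.4142) ≈ 0.070711
Gain = 20 log₁₀(0.070711) ≈ -23.01 dB
∠T = (0°) − (45.00°) = -45.00°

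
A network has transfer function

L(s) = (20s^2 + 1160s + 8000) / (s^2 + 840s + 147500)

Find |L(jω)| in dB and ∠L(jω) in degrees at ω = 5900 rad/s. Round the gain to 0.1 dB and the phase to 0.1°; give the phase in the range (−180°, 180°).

26.0 dB, 7.6°

Substitute s = j5900:
Numerator: 20(j5900)^2 + 1160(j5900) + 8000 = -696192000 + j6844000
Denominator: (j5900)^2 + 840(j5900) + 147500 = -34662500 + j4956000
|N| = √(696192000² + 6844000²) ≈ 6.9623e+08, ∠N ≈ 179.44°
|D| = √(34662500² + 4956000²) ≈ 3.5015e+07, ∠D ≈ 171.86°
|L| = 6.9623e+08 / 3.5015e+07 ≈ 19.884
Gain = 20 log₁₀(19.884) ≈ 25.97 dB
∠L = 179.44° − 171.86° = 7.58°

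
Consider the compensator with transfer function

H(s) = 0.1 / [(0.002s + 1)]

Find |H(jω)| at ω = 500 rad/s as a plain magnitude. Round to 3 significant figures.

At ω = 500 rad/s:
pole (1 + j500·0.002) = 1 + j1 → |·| ≈ 1.4142, ∠ ≈ 45.00°
|H| = 0.1 · 1 / (1.4142) ≈ 0.070711

0.0707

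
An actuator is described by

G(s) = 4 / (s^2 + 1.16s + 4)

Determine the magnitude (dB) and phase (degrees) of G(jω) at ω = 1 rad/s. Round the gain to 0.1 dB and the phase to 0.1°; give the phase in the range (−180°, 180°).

At s = jω = j1:
quadratic: (j1)² + 1.16·j1 + 4 = 3 + j1.16 → |·| ≈ 3.2165, ∠ ≈ 21.14°
|G| = 4 / 3.2165 ≈ 1.2436
Gain = 20 log₁₀(1.2436) ≈ 1.89 dB
∠G = 0.00° − 21.14° = -21.14°

1.9 dB, -21.1°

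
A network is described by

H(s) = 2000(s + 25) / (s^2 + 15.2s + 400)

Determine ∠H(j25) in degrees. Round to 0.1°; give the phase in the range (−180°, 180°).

At s = jω = j25:
zero (s+25): 25 + j25 → |·| = √(25²+25²) = √1250 ≈ 35.355, ∠ = arctan(25/25) ≈ 45.00°
quadratic: (j25)² + 15.2·j25 + 400 = -225 + j380 → |·| ≈ 441.62, ∠ ≈ 120.63°
∠H = 45.00° − 120.63° = -75.63°

-75.6°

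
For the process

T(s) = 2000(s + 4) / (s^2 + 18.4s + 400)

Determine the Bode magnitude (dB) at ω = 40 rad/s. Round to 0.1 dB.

35.1 dB

At s = jω = j40:
zero (s+4): 4 + j40 → |·| = √(4²+40²) = √1616 ≈ 40.2, ∠ = arctan(40/4) ≈ 84.29°
quadratic: (j40)² + 18.4·j40 + 400 = -1200 + j736 → |·| ≈ 1407.7, ∠ ≈ 148.48°
|T| = 2000 · 40.2 / 1407.7 ≈ 57.114
Gain = 20 log₁₀(57.114) ≈ 35.13 dB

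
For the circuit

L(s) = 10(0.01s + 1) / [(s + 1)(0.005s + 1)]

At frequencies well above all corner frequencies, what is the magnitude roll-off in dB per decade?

-20 dB/decade

Each pole contributes −20 dB/decade at high frequency; each zero contributes +20 dB/decade.
Net: 1 zero(s) − 2 pole(s) → -20 dB/decade.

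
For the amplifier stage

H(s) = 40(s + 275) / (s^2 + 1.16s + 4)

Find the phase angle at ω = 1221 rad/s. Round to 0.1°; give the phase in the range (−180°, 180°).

At s = jω = j1221:
zero (s+275): 275 + j1221 → |·| = √(275²+1221²) = √1566466 ≈ 1251.6, ∠ = arctan(1221/275) ≈ 77.31°
quadratic: (j1221)² + 1.16·j1221 + 4 = -1490837 + j1416.36 → |·| ≈ 1.4908e+06, ∠ ≈ 179.95°
∠H = 77.31° − 179.95° = -102.64°

-102.6°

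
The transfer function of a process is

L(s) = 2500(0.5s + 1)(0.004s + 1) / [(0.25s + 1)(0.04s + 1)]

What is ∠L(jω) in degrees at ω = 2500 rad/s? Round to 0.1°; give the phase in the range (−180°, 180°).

-5.1°

At ω = 2500 rad/s:
zero (1 + j2500·0.5) = 1 + j1250 → |·| ≈ 1250, ∠ ≈ 89.95°
zero (1 + j2500·0.004) = 1 + j10 → |·| ≈ 10.05, ∠ ≈ 84.29°
pole (1 + j2500·0.25) = 1 + j625 → |·| ≈ 625, ∠ ≈ 89.91°
pole (1 + j2500·0.04) = 1 + j100 → |·| ≈ 100, ∠ ≈ 89.43°
∠L = (89.95° + 84.29°) − (89.91° + 89.43°) = -5.10°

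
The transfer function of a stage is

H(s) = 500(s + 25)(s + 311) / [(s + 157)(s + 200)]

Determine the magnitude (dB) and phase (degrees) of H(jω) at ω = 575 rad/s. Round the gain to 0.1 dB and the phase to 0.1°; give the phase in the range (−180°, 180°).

54.3 dB, 3.6°

At s = jω = j575:
zero (s+25): 25 + j575 → |·| = √(25²+575²) = √331250 ≈ 575.54, ∠ = arctan(575/25) ≈ 87.51°
zero (s+311): 311 + j575 → |·| = √(311²+575²) = √427346 ≈ 653.72, ∠ = arctan(575/311) ≈ 61.59°
pole (s+157): 157 + j575 → |·| = √(157²+575²) = √355274 ≈ 596.05, ∠ = arctan(575/157) ≈ 74.73°
pole (s+200): 200 + j575 → |·| = √(200²+575²) = √370625 ≈ 608.79, ∠ = arctan(575/200) ≈ 70.82°
|H| = 500 · 3.7624e+05 / 3.6287e+05 ≈ 518.42
Gain = 20 log₁₀(518.42) ≈ 54.29 dB
∠H = 149.10° − 145.55° = 3.55°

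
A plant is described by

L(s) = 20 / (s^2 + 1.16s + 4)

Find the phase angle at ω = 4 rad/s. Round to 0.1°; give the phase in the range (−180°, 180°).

-158.9°

At s = jω = j4:
quadratic: (j4)² + 1.16·j4 + 4 = -12 + j4.64 → |·| ≈ 12.866, ∠ ≈ 158.86°
∠L = 0.00° − 158.86° = -158.86°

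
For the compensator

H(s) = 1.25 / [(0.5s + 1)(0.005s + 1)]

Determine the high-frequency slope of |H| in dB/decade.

-40 dB/decade

Each pole contributes −20 dB/decade at high frequency; each zero contributes +20 dB/decade.
Net: 0 zero(s) − 2 pole(s) → -40 dB/decade.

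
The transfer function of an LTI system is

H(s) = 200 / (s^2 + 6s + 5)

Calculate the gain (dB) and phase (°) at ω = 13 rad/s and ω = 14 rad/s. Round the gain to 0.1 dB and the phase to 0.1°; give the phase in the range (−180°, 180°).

Substitute s = j13:
Numerator: 200 = 200 + j0
Denominator: (j13)^2 + 6(j13) + 5 = -164 + j78
|N| = √(200² + 0²) ≈ 200, ∠N ≈ 0.00°
|D| = √(164² + 78²) ≈ 181.6, ∠D ≈ 154.56°
|H| = 200 / 181.6 ≈ 1.1013
Gain = 20 log₁₀(1.1013) ≈ 0.84 dB
∠H = 0.00° − 154.56° = -154.56°

Substitute s = j14:
Numerator: 200 = 200 + j0
Denominator: (j14)^2 + 6(j14) + 5 = -191 + j84
|N| = √(200² + 0²) ≈ 200, ∠N ≈ 0.00°
|D| = √(191² + 84²) ≈ 208.66, ∠D ≈ 156.26°
|H| = 200 / 208.66 ≈ 0.9585
Gain = 20 log₁₀(0.9585) ≈ -0.37 dB
∠H = 0.00° − 156.26° = -156.26°

ω = 13: 0.8 dB, -154.6°; ω = 14: -0.4 dB, -156.3°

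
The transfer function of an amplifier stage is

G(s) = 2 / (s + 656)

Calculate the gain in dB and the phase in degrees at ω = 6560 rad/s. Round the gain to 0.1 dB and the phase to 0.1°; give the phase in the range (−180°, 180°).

-70.4 dB, -84.3°

At s = jω = j6560:
pole (s+656): 656 + j6560 → |·| = √(656²+6560²) = √43463936 ≈ 6592.7, ∠ = arctan(6560/656) ≈ 84.29°
|G| = 2 / 6592.7 ≈ 0.00030337
Gain = 20 log₁₀(0.00030337) ≈ -70.36 dB
∠G = 0.00° − 84.29° = -84.29°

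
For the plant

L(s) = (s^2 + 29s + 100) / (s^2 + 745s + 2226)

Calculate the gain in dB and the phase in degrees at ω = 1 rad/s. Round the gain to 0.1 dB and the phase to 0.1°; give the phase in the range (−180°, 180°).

Substitute s = j1:
Numerator: (j1)^2 + 29(j1) + 100 = 99 + j29
Denominator: (j1)^2 + 745(j1) + 2226 = 2225 + j745
|N| = √(99² + 29²) ≈ 103.16, ∠N ≈ 16.33°
|D| = √(2225² + 745²) ≈ 2346.4, ∠D ≈ 18.51°
|L| = 103.16 / 2346.4 ≈ 0.043965
Gain = 20 log₁₀(0.043965) ≈ -27.14 dB
∠L = 16.33° − 18.51° = -2.18°

-27.1 dB, -2.2°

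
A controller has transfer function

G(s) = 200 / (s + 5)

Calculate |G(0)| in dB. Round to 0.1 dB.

G(0) = 200 / (5) = 40
20 log₁₀(40) ≈ 32.04 dB

32.0 dB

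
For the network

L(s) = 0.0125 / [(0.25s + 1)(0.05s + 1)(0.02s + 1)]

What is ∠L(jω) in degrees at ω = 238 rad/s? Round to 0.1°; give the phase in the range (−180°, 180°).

At ω = 238 rad/s:
pole (1 + j238·0.25) = 1 + j59.5 → |·| ≈ 59.508, ∠ ≈ 89.04°
pole (1 + j238·0.05) = 1 + j11.9 → |·| ≈ 11.942, ∠ ≈ 85.20°
pole (1 + j238·0.02) = 1 + j4.76 → |·| ≈ 4.8639, ∠ ≈ 78.14°
∠L = (0°) − (89.04° + 85.20° + 78.14°) = -252.38° ≡ 107.62° (principal value)

107.6°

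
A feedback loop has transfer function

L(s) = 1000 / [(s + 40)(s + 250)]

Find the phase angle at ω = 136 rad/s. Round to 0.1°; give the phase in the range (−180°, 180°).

-102.2°

At s = jω = j136:
pole (s+40): 40 + j136 → |·| = √(40²+136²) = √20096 ≈ 141.76, ∠ = arctan(136/40) ≈ 73.61°
pole (s+250): 250 + j136 → |·| = √(250²+136²) = √80996 ≈ 284.6, ∠ = arctan(136/250) ≈ 28.55°
∠L = 0.00° − 102.16° = -102.16°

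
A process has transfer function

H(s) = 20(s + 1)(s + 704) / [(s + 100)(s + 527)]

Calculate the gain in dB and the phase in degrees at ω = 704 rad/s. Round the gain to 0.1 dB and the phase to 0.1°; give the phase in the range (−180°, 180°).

At s = jω = j704:
zero (s+1): 1 + j704 → |·| = √(1²+704²) = √495617 ≈ 704, ∠ = arctan(704/1) ≈ 89.92°
zero (s+704): 704 + j704 → |·| = √(704²+704²) = √991232 ≈ 995.61, ∠ = arctan(704/704) ≈ 45.00°
pole (s+100): 100 + j704 → |·| = √(100²+704²) = √505616 ≈ 711.07, ∠ = arctan(704/100) ≈ 81.92°
pole (s+527): 527 + j704 → |·| = √(527²+704²) = √773345 ≈ 879.4, ∠ = arctan(704/527) ≈ 53.18°
|H| = 20 · 7.0091e+05 / 6.2531e+05 ≈ 22.418
Gain = 20 log₁₀(22.418) ≈ 27.01 dB
∠H = 134.92° − 135.10° = -0.18°

27.0 dB, -0.2°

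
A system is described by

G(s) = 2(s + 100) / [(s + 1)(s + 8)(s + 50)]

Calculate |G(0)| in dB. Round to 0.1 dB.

G(0) = 2·100 / (1·8·50) = 0.5
20 log₁₀(0.5) ≈ -6.02 dB

-6.0 dB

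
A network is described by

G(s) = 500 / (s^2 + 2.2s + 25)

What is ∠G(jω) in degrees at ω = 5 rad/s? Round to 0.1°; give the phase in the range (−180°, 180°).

At s = jω = j5:
quadratic: (j5)² + 2.2·j5 + 25 = 0 + j11 → |·| ≈ 11, ∠ ≈ 90.00°
∠G = 0.00° − 90.00° = -90.00°

-90.0°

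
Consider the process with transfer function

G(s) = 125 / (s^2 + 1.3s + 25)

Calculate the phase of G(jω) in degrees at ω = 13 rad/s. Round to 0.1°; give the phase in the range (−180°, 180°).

-173.3°

At s = jω = j13:
quadratic: (j13)² + 1.3·j13 + 25 = -144 + j16.9 → |·| ≈ 144.99, ∠ ≈ 173.31°
∠G = 0.00° − 173.31° = -173.31°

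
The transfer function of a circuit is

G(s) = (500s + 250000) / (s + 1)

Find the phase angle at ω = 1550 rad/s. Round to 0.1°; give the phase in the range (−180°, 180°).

-17.8°

Substitute s = j1550:
Numerator: 500(j1550) + 250000 = 250000 + j775000
Denominator: (j1550) + 1 = 1 + j1550
|N| = √(250000² + 775000²) ≈ 8.1432e+05, ∠N ≈ 72.12°
|D| = √(1² + 1550²) ≈ 1550, ∠D ≈ 89.96°
∠G = 72.12° − 89.96° = -17.84°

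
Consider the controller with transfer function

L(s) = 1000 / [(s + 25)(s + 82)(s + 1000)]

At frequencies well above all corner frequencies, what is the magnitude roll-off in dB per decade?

Each pole contributes −20 dB/decade at high frequency; each zero contributes +20 dB/decade.
Net: 0 zero(s) − 3 pole(s) → -60 dB/decade.

-60 dB/decade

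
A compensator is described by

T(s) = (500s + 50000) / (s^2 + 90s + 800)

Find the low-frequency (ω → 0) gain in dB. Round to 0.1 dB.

T(0) = 50000 / 800 = 62.5
20 log₁₀(62.5) ≈ 35.92 dB

35.9 dB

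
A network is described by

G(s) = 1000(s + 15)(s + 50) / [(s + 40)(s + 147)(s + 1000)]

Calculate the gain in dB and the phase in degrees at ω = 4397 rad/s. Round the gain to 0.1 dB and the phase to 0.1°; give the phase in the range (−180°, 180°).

At s = jω = j4397:
zero (s+15): 15 + j4397 → |·| = √(15²+4397²) = √19333834 ≈ 4397, ∠ = arctan(4397/15) ≈ 89.80°
zero (s+50): 50 + j4397 → |·| = √(50²+4397²) = √19336109 ≈ 4397.3, ∠ = arctan(4397/50) ≈ 89.35°
pole (s+40): 40 + j4397 → |·| = √(40²+4397²) = √19335209 ≈ 4397.2, ∠ = arctan(4397/40) ≈ 89.48°
pole (s+147): 147 + j4397 → |·| = √(147²+4397²) = √19355218 ≈ 4399.5, ∠ = arctan(4397/147) ≈ 88.09°
pole (s+1000): 1000 + j4397 → |·| = √(1000²+4397²) = √20333609 ≈ 4509.3, ∠ = arctan(4397/1000) ≈ 77.19°
|G| = 1000 · 1.9335e+07 / 8.7235e+10 ≈ 0.22164
Gain = 20 log₁₀(0.22164) ≈ -13.09 dB
∠G = 179.15° − 254.76° = -75.61°

-13.1 dB, -75.6°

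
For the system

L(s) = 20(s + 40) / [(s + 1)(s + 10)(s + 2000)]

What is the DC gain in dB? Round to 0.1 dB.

-28.0 dB

L(0) = 20·40 / (1·10·2000) = 0.04
20 log₁₀(0.04) ≈ -27.96 dB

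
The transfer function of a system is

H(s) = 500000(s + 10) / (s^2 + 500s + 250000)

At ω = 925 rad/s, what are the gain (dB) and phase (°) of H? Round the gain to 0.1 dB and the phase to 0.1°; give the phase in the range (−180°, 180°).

55.7 dB, -53.3°

At s = jω = j925:
zero (s+10): 10 + j925 → |·| = √(10²+925²) = √855725 ≈ 925.05, ∠ = arctan(925/10) ≈ 89.38°
quadratic: (j925)² + 500·j925 + 250000 = -605625 + j462500 → |·| ≈ 7.6203e+05, ∠ ≈ 142.63°
|H| = 500000 · 925.05 / 7.6203e+05 ≈ 606.96
Gain = 20 log₁₀(606.96) ≈ 55.66 dB
∠H = 89.38° − 142.63° = -53.25°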